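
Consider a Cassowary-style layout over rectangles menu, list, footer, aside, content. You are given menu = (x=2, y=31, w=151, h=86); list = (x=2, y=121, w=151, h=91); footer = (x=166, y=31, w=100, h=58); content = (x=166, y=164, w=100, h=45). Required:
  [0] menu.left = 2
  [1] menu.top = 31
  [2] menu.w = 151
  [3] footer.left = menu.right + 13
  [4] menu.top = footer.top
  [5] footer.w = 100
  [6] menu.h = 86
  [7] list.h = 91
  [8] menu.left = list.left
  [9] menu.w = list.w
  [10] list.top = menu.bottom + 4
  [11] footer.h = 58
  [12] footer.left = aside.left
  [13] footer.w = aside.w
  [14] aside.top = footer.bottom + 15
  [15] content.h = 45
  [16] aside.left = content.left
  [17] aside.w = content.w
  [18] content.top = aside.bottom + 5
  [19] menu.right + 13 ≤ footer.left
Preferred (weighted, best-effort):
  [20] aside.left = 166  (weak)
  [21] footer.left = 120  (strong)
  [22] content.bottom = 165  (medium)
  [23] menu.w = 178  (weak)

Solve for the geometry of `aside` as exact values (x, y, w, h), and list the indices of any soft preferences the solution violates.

1. aside.x = 166  [footer.left = aside.left]
2. aside.w = 100  [footer.w = aside.w]
3. aside.y = 104  [aside.top = footer.bottom + 15]
4. aside.h = 55  [content.top = aside.bottom + 5]

aside = (x=166, y=104, w=100, h=55)
violated soft preferences: 21, 22, 23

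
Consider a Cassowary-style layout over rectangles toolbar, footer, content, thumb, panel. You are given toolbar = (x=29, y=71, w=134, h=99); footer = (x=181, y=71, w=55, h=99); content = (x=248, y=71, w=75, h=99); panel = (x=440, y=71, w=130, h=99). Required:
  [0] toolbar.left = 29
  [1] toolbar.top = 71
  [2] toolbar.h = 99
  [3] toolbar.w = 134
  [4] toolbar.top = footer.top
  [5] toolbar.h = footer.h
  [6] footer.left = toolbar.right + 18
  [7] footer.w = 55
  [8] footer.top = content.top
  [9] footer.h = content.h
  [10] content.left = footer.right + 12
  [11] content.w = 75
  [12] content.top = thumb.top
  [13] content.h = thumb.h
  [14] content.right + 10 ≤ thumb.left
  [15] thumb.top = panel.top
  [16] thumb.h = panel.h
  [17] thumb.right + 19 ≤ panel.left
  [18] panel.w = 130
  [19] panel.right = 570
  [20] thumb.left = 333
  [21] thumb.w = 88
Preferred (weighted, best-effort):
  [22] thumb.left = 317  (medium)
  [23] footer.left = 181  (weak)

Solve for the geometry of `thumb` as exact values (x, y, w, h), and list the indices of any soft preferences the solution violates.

thumb = (x=333, y=71, w=88, h=99)
violated soft preferences: 22

1. thumb.y = 71  [content.top = thumb.top]
2. thumb.h = 99  [content.h = thumb.h]
3. thumb.x = 333  [thumb.left = 333]
4. thumb.w = 88  [thumb.w = 88]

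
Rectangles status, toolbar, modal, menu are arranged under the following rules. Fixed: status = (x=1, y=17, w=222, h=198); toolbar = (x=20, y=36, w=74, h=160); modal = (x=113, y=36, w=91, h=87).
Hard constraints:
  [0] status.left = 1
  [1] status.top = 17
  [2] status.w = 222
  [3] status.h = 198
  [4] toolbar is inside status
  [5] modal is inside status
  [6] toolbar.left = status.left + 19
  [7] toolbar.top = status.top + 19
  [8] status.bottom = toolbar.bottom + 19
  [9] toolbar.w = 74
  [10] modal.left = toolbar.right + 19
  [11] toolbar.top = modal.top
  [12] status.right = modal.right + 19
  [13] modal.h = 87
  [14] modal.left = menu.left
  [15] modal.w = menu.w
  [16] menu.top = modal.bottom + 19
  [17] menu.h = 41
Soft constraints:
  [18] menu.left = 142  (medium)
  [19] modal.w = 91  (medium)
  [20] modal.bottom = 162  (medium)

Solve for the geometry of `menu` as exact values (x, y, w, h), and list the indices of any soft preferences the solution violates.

menu = (x=113, y=142, w=91, h=41)
violated soft preferences: 18, 20

1. menu.x = 113  [modal.left = menu.left]
2. menu.w = 91  [modal.w = menu.w]
3. menu.y = 142  [menu.top = modal.bottom + 19]
4. menu.h = 41  [menu.h = 41]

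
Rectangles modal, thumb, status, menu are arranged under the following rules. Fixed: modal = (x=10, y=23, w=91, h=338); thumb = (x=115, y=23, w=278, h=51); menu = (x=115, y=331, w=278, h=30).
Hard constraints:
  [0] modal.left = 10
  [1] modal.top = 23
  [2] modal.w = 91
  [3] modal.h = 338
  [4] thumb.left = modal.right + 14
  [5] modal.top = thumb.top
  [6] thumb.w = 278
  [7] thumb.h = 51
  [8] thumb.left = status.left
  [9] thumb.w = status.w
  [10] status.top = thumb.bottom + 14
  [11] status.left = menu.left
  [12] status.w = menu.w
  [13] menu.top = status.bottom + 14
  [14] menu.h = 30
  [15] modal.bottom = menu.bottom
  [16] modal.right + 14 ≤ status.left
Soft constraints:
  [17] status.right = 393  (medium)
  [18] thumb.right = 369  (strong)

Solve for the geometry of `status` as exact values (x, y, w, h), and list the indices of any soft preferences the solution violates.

1. status.x = 115  [thumb.left = status.left]
2. status.w = 278  [thumb.w = status.w]
3. status.y = 88  [status.top = thumb.bottom + 14]
4. status.h = 229  [menu.top = status.bottom + 14]

status = (x=115, y=88, w=278, h=229)
violated soft preferences: 18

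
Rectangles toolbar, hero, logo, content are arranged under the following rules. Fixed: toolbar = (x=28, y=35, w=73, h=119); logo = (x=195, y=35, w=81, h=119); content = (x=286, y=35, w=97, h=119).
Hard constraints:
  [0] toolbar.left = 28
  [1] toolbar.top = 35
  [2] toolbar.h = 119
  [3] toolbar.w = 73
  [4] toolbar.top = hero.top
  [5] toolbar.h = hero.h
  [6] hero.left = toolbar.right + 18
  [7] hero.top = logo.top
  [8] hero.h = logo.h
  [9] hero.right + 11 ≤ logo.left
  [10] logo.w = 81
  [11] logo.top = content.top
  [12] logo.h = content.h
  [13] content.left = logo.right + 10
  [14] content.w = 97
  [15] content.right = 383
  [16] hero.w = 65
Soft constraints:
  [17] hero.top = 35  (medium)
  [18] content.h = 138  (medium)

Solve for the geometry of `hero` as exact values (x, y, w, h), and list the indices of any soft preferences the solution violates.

1. hero.y = 35  [toolbar.top = hero.top]
2. hero.h = 119  [toolbar.h = hero.h]
3. hero.x = 119  [hero.left = toolbar.right + 18]
4. hero.w = 65  [hero.w = 65]

hero = (x=119, y=35, w=65, h=119)
violated soft preferences: 18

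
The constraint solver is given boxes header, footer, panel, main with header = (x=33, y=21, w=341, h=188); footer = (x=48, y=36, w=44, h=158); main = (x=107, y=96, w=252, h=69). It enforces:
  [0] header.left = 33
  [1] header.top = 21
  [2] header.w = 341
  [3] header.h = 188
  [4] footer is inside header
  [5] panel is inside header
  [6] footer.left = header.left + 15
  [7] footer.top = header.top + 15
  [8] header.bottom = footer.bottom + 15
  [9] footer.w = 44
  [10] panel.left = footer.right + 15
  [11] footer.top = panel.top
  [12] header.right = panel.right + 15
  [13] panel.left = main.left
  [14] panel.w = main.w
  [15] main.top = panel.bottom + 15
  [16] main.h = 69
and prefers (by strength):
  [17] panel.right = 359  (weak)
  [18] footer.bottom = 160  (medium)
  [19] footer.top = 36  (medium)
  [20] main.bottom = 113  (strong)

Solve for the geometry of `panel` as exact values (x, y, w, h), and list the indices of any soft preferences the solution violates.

panel = (x=107, y=36, w=252, h=45)
violated soft preferences: 18, 20

1. panel.x = 107  [panel.left = footer.right + 15]
2. panel.y = 36  [footer.top = panel.top]
3. panel.w = 252  [header.right = panel.right + 15]
4. panel.h = 45  [main.top = panel.bottom + 15]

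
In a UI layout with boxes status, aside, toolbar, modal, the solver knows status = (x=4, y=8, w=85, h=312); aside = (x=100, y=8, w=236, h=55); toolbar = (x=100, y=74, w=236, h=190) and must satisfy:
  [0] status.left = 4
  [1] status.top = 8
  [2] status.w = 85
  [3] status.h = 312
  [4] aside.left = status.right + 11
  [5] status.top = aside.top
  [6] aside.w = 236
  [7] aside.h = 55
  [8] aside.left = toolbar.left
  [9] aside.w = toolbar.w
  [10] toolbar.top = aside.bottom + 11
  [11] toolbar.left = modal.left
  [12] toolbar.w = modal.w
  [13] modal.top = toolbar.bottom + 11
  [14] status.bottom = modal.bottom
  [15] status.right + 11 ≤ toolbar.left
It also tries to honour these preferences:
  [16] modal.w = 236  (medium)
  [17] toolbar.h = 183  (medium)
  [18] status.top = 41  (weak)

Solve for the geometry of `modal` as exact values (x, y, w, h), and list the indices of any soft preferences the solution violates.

1. modal.x = 100  [toolbar.left = modal.left]
2. modal.w = 236  [toolbar.w = modal.w]
3. modal.y = 275  [modal.top = toolbar.bottom + 11]
4. modal.h = 45  [status.bottom = modal.bottom]

modal = (x=100, y=275, w=236, h=45)
violated soft preferences: 17, 18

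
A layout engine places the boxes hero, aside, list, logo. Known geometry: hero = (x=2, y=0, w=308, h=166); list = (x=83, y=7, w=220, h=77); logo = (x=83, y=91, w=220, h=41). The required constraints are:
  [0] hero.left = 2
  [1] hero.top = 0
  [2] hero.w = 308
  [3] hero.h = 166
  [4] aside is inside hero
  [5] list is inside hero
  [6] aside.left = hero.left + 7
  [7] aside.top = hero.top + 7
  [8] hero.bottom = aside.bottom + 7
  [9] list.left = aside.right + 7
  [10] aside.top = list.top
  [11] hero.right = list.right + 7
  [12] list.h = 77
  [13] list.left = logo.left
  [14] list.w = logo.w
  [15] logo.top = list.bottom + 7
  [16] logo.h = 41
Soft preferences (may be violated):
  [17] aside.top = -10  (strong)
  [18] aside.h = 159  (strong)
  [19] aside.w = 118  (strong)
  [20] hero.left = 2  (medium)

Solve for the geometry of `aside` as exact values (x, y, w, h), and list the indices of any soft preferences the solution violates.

aside = (x=9, y=7, w=67, h=152)
violated soft preferences: 17, 18, 19

1. aside.x = 9  [aside.left = hero.left + 7]
2. aside.y = 7  [aside.top = hero.top + 7]
3. aside.h = 152  [hero.bottom = aside.bottom + 7]
4. aside.w = 67  [list.left = aside.right + 7]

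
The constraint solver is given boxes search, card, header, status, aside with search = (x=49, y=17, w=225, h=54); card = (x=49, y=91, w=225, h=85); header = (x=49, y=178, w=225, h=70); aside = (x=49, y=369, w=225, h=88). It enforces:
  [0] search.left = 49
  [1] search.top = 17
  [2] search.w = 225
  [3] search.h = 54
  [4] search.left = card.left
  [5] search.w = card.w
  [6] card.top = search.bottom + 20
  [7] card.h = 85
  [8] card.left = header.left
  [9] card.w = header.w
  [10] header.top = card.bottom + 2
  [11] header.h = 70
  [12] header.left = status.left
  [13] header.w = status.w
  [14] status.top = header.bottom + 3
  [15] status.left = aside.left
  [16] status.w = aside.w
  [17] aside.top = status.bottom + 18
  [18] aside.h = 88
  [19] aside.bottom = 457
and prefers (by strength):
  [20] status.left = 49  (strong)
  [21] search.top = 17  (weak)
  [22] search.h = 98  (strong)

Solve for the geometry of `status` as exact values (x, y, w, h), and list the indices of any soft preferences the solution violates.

1. status.x = 49  [header.left = status.left]
2. status.w = 225  [header.w = status.w]
3. status.y = 251  [status.top = header.bottom + 3]
4. status.h = 100  [aside.top = status.bottom + 18]

status = (x=49, y=251, w=225, h=100)
violated soft preferences: 22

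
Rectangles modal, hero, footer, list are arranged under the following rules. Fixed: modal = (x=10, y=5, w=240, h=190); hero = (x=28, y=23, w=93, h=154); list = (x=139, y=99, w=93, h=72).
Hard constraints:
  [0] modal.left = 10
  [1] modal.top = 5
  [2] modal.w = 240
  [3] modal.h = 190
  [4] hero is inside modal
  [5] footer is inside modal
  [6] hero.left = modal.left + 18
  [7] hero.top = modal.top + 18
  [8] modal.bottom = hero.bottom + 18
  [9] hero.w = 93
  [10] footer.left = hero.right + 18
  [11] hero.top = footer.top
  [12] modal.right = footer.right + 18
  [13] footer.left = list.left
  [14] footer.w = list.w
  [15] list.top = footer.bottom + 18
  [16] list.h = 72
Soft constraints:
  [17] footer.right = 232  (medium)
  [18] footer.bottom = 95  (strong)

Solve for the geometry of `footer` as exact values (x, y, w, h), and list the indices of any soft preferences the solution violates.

1. footer.x = 139  [footer.left = hero.right + 18]
2. footer.y = 23  [hero.top = footer.top]
3. footer.w = 93  [modal.right = footer.right + 18]
4. footer.h = 58  [list.top = footer.bottom + 18]

footer = (x=139, y=23, w=93, h=58)
violated soft preferences: 18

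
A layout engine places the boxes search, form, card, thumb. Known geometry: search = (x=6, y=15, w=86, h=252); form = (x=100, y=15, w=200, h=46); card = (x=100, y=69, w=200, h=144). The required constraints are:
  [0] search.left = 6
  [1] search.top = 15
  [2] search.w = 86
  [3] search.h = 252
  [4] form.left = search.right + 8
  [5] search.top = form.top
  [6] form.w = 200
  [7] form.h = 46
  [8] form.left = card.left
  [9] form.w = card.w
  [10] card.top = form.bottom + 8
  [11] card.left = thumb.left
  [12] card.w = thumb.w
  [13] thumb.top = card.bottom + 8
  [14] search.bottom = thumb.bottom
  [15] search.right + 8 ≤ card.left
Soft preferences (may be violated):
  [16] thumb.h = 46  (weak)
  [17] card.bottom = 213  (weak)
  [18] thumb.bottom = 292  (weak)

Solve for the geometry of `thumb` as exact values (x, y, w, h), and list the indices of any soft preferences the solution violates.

1. thumb.x = 100  [card.left = thumb.left]
2. thumb.w = 200  [card.w = thumb.w]
3. thumb.y = 221  [thumb.top = card.bottom + 8]
4. thumb.h = 46  [search.bottom = thumb.bottom]

thumb = (x=100, y=221, w=200, h=46)
violated soft preferences: 18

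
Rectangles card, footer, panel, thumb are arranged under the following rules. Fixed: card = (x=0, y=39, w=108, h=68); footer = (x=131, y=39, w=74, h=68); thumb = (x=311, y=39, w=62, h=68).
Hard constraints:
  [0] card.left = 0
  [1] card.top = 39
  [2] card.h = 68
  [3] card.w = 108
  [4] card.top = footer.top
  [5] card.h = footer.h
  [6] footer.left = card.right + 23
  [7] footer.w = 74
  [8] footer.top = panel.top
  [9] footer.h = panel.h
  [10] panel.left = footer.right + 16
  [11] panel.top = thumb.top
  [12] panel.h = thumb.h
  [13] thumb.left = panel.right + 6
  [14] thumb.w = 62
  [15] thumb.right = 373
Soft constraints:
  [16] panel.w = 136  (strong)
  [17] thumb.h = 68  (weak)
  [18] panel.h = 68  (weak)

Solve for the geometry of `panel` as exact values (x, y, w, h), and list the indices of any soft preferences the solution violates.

panel = (x=221, y=39, w=84, h=68)
violated soft preferences: 16

1. panel.y = 39  [footer.top = panel.top]
2. panel.h = 68  [footer.h = panel.h]
3. panel.x = 221  [panel.left = footer.right + 16]
4. panel.w = 84  [thumb.left = panel.right + 6]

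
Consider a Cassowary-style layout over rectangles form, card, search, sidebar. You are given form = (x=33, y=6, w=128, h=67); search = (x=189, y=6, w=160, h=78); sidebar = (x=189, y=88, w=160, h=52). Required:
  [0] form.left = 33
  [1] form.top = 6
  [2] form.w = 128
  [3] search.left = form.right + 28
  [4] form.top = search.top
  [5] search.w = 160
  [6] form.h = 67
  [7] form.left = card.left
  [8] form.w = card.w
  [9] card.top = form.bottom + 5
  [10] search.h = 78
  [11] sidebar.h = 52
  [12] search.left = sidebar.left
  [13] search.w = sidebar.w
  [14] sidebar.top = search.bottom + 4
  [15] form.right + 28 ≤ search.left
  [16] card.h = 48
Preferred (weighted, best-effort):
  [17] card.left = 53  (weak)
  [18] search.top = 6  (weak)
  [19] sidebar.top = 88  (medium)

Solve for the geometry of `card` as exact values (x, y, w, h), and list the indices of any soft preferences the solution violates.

1. card.x = 33  [form.left = card.left]
2. card.w = 128  [form.w = card.w]
3. card.y = 78  [card.top = form.bottom + 5]
4. card.h = 48  [card.h = 48]

card = (x=33, y=78, w=128, h=48)
violated soft preferences: 17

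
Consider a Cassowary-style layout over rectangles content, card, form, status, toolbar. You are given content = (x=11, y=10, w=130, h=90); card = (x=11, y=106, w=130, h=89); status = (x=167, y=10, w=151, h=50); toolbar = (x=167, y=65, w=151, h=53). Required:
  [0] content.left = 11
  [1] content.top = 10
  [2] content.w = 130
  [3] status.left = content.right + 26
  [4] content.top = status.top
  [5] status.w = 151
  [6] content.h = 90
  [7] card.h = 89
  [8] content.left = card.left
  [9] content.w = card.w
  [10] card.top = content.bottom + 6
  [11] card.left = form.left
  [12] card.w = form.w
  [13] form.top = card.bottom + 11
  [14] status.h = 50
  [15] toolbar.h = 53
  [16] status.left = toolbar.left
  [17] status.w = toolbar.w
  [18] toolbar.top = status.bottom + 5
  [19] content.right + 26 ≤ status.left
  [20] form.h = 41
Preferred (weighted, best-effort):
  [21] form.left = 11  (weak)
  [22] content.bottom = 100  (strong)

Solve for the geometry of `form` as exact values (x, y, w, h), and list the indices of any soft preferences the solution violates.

form = (x=11, y=206, w=130, h=41)
violated soft preferences: none

1. form.x = 11  [card.left = form.left]
2. form.w = 130  [card.w = form.w]
3. form.y = 206  [form.top = card.bottom + 11]
4. form.h = 41  [form.h = 41]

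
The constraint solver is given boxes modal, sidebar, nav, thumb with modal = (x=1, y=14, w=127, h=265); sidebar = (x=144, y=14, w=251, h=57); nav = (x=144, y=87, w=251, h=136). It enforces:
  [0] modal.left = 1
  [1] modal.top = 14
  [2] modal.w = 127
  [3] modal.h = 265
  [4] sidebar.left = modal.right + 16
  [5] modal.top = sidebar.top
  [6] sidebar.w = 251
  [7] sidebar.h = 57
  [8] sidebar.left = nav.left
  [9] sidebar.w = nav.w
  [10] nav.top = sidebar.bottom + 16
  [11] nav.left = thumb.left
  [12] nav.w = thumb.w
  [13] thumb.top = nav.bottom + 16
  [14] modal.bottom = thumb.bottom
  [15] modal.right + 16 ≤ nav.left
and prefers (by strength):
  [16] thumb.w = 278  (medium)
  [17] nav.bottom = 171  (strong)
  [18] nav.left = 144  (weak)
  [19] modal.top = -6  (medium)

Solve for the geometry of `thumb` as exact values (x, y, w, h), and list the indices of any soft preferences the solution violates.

1. thumb.x = 144  [nav.left = thumb.left]
2. thumb.w = 251  [nav.w = thumb.w]
3. thumb.y = 239  [thumb.top = nav.bottom + 16]
4. thumb.h = 40  [modal.bottom = thumb.bottom]

thumb = (x=144, y=239, w=251, h=40)
violated soft preferences: 16, 17, 19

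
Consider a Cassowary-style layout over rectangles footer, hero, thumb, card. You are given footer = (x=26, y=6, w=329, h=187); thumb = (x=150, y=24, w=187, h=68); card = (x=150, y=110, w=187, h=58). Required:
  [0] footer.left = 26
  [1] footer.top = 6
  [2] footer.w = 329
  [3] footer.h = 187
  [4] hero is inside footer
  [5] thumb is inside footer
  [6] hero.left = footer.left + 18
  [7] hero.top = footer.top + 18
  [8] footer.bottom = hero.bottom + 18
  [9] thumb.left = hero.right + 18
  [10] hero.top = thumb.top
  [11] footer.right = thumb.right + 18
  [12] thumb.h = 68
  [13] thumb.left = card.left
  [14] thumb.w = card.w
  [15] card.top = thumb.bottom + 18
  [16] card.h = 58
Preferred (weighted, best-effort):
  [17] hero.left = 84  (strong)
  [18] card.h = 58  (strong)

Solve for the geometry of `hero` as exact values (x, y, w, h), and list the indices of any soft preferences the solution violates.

hero = (x=44, y=24, w=88, h=151)
violated soft preferences: 17

1. hero.x = 44  [hero.left = footer.left + 18]
2. hero.y = 24  [hero.top = footer.top + 18]
3. hero.h = 151  [footer.bottom = hero.bottom + 18]
4. hero.w = 88  [thumb.left = hero.right + 18]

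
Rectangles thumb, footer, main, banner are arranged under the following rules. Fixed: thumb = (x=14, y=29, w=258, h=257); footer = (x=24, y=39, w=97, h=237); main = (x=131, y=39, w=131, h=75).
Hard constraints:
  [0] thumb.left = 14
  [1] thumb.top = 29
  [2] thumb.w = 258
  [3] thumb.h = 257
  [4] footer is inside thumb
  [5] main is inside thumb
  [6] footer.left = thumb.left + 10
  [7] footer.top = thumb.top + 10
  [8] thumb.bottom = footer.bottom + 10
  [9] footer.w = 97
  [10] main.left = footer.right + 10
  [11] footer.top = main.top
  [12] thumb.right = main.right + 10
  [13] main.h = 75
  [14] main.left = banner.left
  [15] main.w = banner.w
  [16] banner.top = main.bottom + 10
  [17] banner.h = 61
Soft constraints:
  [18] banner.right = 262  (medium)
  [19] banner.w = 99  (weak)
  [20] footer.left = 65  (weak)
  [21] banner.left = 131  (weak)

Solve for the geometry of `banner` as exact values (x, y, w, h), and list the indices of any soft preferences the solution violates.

1. banner.x = 131  [main.left = banner.left]
2. banner.w = 131  [main.w = banner.w]
3. banner.y = 124  [banner.top = main.bottom + 10]
4. banner.h = 61  [banner.h = 61]

banner = (x=131, y=124, w=131, h=61)
violated soft preferences: 19, 20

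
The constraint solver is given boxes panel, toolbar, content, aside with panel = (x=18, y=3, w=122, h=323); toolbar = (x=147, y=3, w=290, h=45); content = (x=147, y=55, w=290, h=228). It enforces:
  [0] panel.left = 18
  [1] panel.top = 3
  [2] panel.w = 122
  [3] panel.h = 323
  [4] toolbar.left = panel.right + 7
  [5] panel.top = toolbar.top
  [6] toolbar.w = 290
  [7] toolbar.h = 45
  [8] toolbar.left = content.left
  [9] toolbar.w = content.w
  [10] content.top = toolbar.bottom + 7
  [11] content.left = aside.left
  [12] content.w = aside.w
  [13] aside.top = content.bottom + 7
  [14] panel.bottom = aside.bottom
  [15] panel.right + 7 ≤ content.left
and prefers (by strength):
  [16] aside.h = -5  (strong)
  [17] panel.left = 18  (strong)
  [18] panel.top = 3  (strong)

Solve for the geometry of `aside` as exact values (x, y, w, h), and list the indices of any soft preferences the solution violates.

1. aside.x = 147  [content.left = aside.left]
2. aside.w = 290  [content.w = aside.w]
3. aside.y = 290  [aside.top = content.bottom + 7]
4. aside.h = 36  [panel.bottom = aside.bottom]

aside = (x=147, y=290, w=290, h=36)
violated soft preferences: 16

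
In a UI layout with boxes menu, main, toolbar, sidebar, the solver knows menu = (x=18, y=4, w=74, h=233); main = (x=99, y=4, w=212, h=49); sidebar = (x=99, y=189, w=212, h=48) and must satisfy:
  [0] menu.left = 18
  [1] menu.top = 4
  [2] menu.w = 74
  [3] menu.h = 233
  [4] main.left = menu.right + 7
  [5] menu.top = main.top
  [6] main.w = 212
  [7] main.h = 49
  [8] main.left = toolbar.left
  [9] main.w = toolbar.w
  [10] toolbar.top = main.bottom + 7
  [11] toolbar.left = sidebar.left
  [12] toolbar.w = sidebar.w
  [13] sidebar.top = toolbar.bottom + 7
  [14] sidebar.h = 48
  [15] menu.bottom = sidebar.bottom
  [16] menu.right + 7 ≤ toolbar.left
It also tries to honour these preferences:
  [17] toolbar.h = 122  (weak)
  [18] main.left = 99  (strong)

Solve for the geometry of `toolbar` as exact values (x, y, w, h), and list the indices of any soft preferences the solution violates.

1. toolbar.x = 99  [main.left = toolbar.left]
2. toolbar.w = 212  [main.w = toolbar.w]
3. toolbar.y = 60  [toolbar.top = main.bottom + 7]
4. toolbar.h = 122  [sidebar.top = toolbar.bottom + 7]

toolbar = (x=99, y=60, w=212, h=122)
violated soft preferences: none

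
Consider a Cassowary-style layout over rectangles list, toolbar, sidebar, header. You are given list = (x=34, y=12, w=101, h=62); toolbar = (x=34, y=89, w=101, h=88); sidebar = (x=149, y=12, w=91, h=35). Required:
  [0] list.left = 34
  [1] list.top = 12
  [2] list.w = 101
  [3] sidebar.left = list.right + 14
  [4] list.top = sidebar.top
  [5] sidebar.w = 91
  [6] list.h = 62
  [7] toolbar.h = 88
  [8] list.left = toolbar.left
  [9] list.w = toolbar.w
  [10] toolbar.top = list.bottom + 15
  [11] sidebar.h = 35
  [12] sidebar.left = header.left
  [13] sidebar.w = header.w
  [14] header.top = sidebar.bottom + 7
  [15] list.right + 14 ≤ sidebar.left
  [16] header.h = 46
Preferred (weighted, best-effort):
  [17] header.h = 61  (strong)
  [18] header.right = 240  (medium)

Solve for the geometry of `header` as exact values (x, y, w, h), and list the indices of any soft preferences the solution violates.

1. header.x = 149  [sidebar.left = header.left]
2. header.w = 91  [sidebar.w = header.w]
3. header.y = 54  [header.top = sidebar.bottom + 7]
4. header.h = 46  [header.h = 46]

header = (x=149, y=54, w=91, h=46)
violated soft preferences: 17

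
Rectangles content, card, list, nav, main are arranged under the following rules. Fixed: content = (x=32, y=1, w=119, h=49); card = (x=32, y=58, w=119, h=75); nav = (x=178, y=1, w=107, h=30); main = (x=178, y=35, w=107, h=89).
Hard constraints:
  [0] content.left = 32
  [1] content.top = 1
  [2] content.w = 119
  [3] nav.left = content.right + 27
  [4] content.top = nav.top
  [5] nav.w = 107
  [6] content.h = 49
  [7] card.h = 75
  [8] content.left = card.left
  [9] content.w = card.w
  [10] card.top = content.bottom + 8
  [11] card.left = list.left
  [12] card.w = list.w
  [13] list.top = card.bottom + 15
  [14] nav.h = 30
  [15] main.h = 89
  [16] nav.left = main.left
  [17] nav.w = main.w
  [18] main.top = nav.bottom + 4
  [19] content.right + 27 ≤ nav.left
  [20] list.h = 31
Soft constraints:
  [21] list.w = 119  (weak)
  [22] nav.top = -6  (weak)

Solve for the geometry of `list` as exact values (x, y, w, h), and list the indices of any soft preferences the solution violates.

1. list.x = 32  [card.left = list.left]
2. list.w = 119  [card.w = list.w]
3. list.y = 148  [list.top = card.bottom + 15]
4. list.h = 31  [list.h = 31]

list = (x=32, y=148, w=119, h=31)
violated soft preferences: 22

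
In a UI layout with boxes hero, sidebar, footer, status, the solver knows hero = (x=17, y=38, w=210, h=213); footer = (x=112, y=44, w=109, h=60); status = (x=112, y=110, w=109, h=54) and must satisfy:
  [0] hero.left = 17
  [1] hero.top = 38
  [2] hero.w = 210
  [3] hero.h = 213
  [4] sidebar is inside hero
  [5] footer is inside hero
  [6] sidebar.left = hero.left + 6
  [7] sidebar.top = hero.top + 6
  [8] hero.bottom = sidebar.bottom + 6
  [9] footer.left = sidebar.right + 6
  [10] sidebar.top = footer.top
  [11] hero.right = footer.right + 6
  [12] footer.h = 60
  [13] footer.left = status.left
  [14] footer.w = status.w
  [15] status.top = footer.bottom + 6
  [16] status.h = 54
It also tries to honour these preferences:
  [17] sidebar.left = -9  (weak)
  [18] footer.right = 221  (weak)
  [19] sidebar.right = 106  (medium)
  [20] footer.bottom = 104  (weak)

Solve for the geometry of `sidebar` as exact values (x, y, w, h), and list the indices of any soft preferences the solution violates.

1. sidebar.x = 23  [sidebar.left = hero.left + 6]
2. sidebar.y = 44  [sidebar.top = hero.top + 6]
3. sidebar.h = 201  [hero.bottom = sidebar.bottom + 6]
4. sidebar.w = 83  [footer.left = sidebar.right + 6]

sidebar = (x=23, y=44, w=83, h=201)
violated soft preferences: 17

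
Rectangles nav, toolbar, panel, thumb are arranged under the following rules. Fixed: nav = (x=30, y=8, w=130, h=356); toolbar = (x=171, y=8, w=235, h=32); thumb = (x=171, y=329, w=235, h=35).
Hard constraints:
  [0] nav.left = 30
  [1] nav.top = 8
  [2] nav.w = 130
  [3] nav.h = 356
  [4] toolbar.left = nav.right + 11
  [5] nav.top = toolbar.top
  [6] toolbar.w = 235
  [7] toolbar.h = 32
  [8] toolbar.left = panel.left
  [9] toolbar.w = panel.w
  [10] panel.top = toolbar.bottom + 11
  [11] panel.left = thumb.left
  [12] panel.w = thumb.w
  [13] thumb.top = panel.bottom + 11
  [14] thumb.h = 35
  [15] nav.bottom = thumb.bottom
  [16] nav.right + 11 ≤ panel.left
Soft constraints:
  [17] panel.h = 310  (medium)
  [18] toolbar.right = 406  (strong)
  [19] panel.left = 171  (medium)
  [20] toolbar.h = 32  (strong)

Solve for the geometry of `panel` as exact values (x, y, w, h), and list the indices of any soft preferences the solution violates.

1. panel.x = 171  [toolbar.left = panel.left]
2. panel.w = 235  [toolbar.w = panel.w]
3. panel.y = 51  [panel.top = toolbar.bottom + 11]
4. panel.h = 267  [thumb.top = panel.bottom + 11]

panel = (x=171, y=51, w=235, h=267)
violated soft preferences: 17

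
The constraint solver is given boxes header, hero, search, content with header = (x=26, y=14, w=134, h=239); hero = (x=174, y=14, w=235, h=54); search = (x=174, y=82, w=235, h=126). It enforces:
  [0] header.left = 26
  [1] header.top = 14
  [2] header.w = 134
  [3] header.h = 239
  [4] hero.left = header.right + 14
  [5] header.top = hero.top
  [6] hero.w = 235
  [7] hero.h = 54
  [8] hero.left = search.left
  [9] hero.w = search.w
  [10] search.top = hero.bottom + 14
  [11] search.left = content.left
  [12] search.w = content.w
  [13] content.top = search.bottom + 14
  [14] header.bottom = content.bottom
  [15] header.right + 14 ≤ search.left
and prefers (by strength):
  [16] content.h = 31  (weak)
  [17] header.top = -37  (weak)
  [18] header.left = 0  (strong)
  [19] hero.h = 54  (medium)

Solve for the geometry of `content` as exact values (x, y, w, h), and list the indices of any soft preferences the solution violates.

1. content.x = 174  [search.left = content.left]
2. content.w = 235  [search.w = content.w]
3. content.y = 222  [content.top = search.bottom + 14]
4. content.h = 31  [header.bottom = content.bottom]

content = (x=174, y=222, w=235, h=31)
violated soft preferences: 17, 18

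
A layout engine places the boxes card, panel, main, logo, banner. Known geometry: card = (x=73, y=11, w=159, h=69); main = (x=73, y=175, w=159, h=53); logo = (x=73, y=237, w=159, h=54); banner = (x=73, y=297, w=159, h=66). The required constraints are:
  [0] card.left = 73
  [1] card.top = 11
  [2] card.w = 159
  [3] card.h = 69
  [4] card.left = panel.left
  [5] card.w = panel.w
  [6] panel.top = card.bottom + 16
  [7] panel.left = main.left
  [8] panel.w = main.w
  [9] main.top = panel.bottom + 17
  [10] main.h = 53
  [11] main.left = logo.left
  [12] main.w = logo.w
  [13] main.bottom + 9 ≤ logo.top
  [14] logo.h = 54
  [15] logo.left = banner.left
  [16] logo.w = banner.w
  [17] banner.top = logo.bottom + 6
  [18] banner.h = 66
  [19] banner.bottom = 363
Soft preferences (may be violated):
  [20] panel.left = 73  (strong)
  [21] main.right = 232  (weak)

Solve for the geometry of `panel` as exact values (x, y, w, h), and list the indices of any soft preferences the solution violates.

panel = (x=73, y=96, w=159, h=62)
violated soft preferences: none

1. panel.x = 73  [card.left = panel.left]
2. panel.w = 159  [card.w = panel.w]
3. panel.y = 96  [panel.top = card.bottom + 16]
4. panel.h = 62  [main.top = panel.bottom + 17]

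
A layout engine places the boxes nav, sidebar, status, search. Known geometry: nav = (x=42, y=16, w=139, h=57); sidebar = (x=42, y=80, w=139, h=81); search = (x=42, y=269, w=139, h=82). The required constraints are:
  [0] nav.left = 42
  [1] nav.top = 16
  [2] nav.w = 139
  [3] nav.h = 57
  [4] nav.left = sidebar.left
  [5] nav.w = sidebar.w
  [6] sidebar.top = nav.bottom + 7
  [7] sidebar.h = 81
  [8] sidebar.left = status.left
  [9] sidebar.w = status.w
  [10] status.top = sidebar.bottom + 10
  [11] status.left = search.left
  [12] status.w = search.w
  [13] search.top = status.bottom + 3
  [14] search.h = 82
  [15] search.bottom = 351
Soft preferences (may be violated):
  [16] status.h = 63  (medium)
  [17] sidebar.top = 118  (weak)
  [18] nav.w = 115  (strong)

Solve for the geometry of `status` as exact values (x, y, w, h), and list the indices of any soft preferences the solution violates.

status = (x=42, y=171, w=139, h=95)
violated soft preferences: 16, 17, 18

1. status.x = 42  [sidebar.left = status.left]
2. status.w = 139  [sidebar.w = status.w]
3. status.y = 171  [status.top = sidebar.bottom + 10]
4. status.h = 95  [search.top = status.bottom + 3]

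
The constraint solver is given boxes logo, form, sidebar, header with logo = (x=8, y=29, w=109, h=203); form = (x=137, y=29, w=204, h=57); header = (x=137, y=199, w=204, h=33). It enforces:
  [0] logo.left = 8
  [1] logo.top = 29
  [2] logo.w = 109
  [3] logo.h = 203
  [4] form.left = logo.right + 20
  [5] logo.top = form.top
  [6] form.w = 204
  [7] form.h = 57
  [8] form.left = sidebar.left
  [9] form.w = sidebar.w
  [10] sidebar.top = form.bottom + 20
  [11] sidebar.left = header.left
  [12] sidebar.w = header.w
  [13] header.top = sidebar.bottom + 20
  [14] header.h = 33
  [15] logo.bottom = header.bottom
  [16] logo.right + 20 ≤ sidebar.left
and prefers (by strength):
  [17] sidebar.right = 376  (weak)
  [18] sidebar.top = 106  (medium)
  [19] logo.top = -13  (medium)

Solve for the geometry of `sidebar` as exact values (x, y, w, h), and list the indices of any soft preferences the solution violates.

sidebar = (x=137, y=106, w=204, h=73)
violated soft preferences: 17, 19

1. sidebar.x = 137  [form.left = sidebar.left]
2. sidebar.w = 204  [form.w = sidebar.w]
3. sidebar.y = 106  [sidebar.top = form.bottom + 20]
4. sidebar.h = 73  [header.top = sidebar.bottom + 20]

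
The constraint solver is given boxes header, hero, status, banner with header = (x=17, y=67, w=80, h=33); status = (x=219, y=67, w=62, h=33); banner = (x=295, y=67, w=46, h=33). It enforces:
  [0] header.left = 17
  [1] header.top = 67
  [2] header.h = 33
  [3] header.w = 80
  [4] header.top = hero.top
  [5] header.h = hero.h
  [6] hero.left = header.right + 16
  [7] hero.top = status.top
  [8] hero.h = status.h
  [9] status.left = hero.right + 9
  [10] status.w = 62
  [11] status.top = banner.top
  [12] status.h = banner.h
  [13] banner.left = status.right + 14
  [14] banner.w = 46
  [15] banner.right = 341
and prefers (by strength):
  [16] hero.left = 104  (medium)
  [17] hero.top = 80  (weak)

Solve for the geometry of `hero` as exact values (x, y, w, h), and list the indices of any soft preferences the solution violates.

1. hero.y = 67  [header.top = hero.top]
2. hero.h = 33  [header.h = hero.h]
3. hero.x = 113  [hero.left = header.right + 16]
4. hero.w = 97  [status.left = hero.right + 9]

hero = (x=113, y=67, w=97, h=33)
violated soft preferences: 16, 17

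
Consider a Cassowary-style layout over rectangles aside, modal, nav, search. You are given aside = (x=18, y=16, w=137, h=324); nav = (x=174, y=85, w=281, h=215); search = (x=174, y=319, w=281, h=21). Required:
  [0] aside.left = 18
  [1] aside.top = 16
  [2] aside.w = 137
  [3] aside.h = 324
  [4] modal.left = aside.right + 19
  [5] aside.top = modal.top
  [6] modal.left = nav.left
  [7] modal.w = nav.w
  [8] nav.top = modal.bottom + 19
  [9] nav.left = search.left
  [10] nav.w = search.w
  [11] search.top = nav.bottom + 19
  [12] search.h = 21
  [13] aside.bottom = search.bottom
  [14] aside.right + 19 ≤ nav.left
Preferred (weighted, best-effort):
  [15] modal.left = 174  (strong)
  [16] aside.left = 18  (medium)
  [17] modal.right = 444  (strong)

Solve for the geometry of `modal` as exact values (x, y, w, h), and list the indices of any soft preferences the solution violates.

1. modal.x = 174  [modal.left = aside.right + 19]
2. modal.y = 16  [aside.top = modal.top]
3. modal.w = 281  [modal.w = nav.w]
4. modal.h = 50  [nav.top = modal.bottom + 19]

modal = (x=174, y=16, w=281, h=50)
violated soft preferences: 17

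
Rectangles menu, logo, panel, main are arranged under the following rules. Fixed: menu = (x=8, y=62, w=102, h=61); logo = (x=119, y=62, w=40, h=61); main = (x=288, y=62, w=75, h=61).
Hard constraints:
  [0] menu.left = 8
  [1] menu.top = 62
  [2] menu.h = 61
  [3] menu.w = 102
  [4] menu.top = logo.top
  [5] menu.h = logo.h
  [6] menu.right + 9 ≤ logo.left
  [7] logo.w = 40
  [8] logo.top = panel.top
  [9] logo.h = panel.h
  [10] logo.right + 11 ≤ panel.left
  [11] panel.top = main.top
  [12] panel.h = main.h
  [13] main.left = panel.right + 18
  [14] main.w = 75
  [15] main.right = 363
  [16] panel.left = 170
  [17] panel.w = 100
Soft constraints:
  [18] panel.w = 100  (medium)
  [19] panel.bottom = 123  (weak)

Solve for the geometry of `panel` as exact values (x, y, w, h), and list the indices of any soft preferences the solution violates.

panel = (x=170, y=62, w=100, h=61)
violated soft preferences: none

1. panel.y = 62  [logo.top = panel.top]
2. panel.h = 61  [logo.h = panel.h]
3. panel.x = 170  [panel.left = 170]
4. panel.w = 100  [panel.w = 100]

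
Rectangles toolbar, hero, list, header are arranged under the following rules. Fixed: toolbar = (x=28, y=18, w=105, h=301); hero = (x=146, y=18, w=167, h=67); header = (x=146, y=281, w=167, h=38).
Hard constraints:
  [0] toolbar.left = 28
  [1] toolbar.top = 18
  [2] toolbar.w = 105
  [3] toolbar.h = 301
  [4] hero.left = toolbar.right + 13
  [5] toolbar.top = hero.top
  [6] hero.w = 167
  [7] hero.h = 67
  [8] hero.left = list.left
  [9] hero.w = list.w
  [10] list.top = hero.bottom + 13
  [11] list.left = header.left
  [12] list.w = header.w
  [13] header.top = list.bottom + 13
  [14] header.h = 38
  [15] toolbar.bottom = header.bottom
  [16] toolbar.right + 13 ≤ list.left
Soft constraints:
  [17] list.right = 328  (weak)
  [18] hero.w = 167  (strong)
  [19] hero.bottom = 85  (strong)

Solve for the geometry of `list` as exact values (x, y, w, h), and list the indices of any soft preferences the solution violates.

list = (x=146, y=98, w=167, h=170)
violated soft preferences: 17

1. list.x = 146  [hero.left = list.left]
2. list.w = 167  [hero.w = list.w]
3. list.y = 98  [list.top = hero.bottom + 13]
4. list.h = 170  [header.top = list.bottom + 13]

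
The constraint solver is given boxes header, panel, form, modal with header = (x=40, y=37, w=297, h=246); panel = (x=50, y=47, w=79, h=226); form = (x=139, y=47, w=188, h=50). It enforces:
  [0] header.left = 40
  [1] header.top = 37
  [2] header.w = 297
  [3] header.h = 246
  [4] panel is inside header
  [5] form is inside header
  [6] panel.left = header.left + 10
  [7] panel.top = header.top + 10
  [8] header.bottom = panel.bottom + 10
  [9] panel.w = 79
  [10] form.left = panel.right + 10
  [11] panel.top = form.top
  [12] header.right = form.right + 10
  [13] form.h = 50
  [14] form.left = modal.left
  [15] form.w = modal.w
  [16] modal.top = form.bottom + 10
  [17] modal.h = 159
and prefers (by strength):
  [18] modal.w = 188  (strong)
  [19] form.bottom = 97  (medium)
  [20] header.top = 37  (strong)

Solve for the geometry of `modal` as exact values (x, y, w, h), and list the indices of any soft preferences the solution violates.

1. modal.x = 139  [form.left = modal.left]
2. modal.w = 188  [form.w = modal.w]
3. modal.y = 107  [modal.top = form.bottom + 10]
4. modal.h = 159  [modal.h = 159]

modal = (x=139, y=107, w=188, h=159)
violated soft preferences: none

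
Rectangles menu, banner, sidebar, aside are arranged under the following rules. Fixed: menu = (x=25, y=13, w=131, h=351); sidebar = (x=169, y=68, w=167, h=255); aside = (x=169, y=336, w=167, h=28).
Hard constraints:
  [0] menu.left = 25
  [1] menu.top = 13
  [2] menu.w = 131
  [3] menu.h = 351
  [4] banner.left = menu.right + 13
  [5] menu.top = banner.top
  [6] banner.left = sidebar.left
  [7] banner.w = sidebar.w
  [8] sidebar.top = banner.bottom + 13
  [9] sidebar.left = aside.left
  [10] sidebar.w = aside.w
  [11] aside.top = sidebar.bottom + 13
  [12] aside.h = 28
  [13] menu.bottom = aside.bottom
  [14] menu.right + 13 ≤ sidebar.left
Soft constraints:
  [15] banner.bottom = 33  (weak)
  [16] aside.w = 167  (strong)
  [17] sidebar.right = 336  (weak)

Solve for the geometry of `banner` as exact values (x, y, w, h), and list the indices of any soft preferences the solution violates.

banner = (x=169, y=13, w=167, h=42)
violated soft preferences: 15

1. banner.x = 169  [banner.left = menu.right + 13]
2. banner.y = 13  [menu.top = banner.top]
3. banner.w = 167  [banner.w = sidebar.w]
4. banner.h = 42  [sidebar.top = banner.bottom + 13]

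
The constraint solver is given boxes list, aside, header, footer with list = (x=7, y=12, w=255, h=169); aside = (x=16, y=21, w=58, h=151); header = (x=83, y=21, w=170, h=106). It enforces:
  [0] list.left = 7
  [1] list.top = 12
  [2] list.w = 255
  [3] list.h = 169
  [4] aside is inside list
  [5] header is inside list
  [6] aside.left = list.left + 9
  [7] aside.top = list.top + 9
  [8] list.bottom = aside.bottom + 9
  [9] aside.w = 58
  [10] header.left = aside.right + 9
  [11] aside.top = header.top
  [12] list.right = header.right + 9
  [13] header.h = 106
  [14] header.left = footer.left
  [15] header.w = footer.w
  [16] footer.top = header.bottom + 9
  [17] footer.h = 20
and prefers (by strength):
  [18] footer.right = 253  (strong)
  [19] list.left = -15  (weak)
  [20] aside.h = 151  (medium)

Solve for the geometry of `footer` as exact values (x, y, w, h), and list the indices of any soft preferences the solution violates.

1. footer.x = 83  [header.left = footer.left]
2. footer.w = 170  [header.w = footer.w]
3. footer.y = 136  [footer.top = header.bottom + 9]
4. footer.h = 20  [footer.h = 20]

footer = (x=83, y=136, w=170, h=20)
violated soft preferences: 19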